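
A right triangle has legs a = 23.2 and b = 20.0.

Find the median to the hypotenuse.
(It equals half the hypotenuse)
Hypotenuse c = √(a² + b²) = √(538.24 + 400) = √938.24 ≈ 30.6307
Median to hypotenuse = c/2 ≈ 30.6307/2 ≈ 15.3154

Median = 15.32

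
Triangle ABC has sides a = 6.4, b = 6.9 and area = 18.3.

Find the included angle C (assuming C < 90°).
Area = ½·a·b·sin(C)  ⇒  sin(C) = 2·Area/(a·b) = 2·18.3/(6.4·6.9) = 36.6/44.16 ≈ 0.828804
C = arcsin(0.828804) ≈ 55.9761° (taking the acute solution since C < 90°)

C = 55.98°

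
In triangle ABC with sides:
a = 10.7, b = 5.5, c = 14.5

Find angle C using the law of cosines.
c² = a² + b² − 2ab·cos(C)  ⇒  cos(C) = (a² + b² − c²)/(2ab)
cos(C) = (10.7² + 5.5² − 14.5²)/(2·10.7·5.5) = (114.49 + 30.25 − 210.25)/117.7 = -65.51/117.7 ≈ -0.556585
C = arccos(-0.556585) ≈ 123.82°

C = 123.8°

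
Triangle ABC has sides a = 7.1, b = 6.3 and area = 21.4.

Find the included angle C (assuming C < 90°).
Area = ½·a·b·sin(C)  ⇒  sin(C) = 2·Area/(a·b) = 2·21.4/(7.1·6.3) = 42.8/44.73 ≈ 0.956852
C = arcsin(0.956852) ≈ 73.1076° (taking the acute solution since C < 90°)

C = 73.11°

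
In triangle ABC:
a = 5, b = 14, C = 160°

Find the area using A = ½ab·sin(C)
A = ½·a·b·sin(C) = ½·5·14·sin(160°)
sin(160°) ≈ 0.34202
A ≈ ½·70·0.34202 = 35·0.34202 ≈ 11.9707

Area = 11.97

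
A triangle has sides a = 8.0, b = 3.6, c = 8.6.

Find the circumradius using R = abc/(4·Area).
First find the area with Heron's formula.
s = (8.0 + 3.6 + 8.6)/2 = 10.1
Area = √(s(s−a)(s−b)(s−c)) = √(10.1·2.1·6.5·1.5) ≈ √206.798 ≈ 14.3805
abc = 8.0·3.6·8.6 = 247.68
R = abc/(4·Area) ≈ 247.68/(4·14.3805) = 247.68/57.5218 ≈ 4.30584

R = 4.306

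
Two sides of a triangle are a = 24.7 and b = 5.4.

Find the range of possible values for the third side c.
Triangle inequality: |a − b| < c < a + b
|a − b| = |24.7 − 5.4| = 19.3
a + b = 24.7 + 5.4 = 30.1

19.3 < c < 30.1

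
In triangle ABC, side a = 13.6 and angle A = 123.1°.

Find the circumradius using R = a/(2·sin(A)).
R = a/(2·sin(A)) = 13.6/(2·sin(123.1°))
sin(123.1°) ≈ 0.837719
R ≈ 13.6/(2·0.837719) = 13.6/1.67544 ≈ 8.11728

R = 8.117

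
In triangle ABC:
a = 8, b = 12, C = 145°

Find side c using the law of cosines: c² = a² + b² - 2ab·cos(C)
c² = 8² + 12² − 2·8·12·cos(145°)
cos(145°) ≈ -0.819152
c² ≈ 64 + 144 − 192·(-0.819152) ≈ 208 + 157.277 ≈ 365.277
c ≈ √365.277 ≈ 19.1122

c = 19.11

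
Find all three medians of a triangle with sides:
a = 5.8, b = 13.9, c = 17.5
Median formula: m_a = ½√(2b² + 2c² − a²) (and cyclically). a² = 33.64, b² = 193.21, c² = 306.25.
m_a = ½√(2·193.21 + 2·306.25 − 33.64) = ½√965.28 ≈ ½·31.069 ≈ 15.5345
m_b = ½√(2·33.64 + 2·306.25 − 193.21) = ½√486.57 ≈ ½·22.0583 ≈ 11.0292
m_c = ½√(2·33.64 + 2·193.21 − 306.25) = ½√147.45 ≈ ½·12.1429 ≈ 6.07145

m_a = 15.53, m_b = 11.03, m_c = 6.071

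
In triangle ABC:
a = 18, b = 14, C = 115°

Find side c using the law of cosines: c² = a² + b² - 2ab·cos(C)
c² = 18² + 14² − 2·18·14·cos(115°)
cos(115°) ≈ -0.422618
c² ≈ 324 + 196 − 504·(-0.422618) ≈ 520 + 213 ≈ 733
c ≈ √733 ≈ 27.074

c = 27.07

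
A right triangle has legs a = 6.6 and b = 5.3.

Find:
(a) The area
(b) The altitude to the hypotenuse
(a) The legs are perpendicular, so Area = ½·a·b = ½·6.6·5.3 = ½·34.98 = 17.49
(b) Hypotenuse c = √(a² + b²) = √(43.56 + 28.09) = √71.65 ≈ 8.46463
    Area = ½·c·h_c  ⇒  h_c = 2·Area/c = 34.98/8.46463 ≈ 4.13249

Area = 17.49, h_c = 4.132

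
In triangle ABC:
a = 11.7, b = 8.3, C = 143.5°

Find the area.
Two sides and the included angle (SAS): A = ½·a·b·sin(C) = ½·11.7·8.3·sin(143.5°)
sin(143.5°) ≈ 0.594823
A ≈ ½·97.11·0.594823 = 48.555·0.594823 ≈ 28.8816

Area = 28.88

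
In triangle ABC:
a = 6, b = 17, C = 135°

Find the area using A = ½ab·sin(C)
A = ½·a·b·sin(C) = ½·6·17·sin(135°)
sin(135°) ≈ 0.707107
A ≈ ½·102·0.707107 = 51·0.707107 ≈ 36.0624

Area = 36.06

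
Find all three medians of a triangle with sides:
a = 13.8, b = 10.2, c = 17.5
Median formula: m_a = ½√(2b² + 2c² − a²) (and cyclically). a² = 190.44, b² = 104.04, c² = 306.25.
m_a = ½√(2·104.04 + 2·306.25 − 190.44) = ½√630.14 ≈ ½·25.1026 ≈ 12.5513
m_b = ½√(2·190.44 + 2·306.25 − 104.04) = ½√889.34 ≈ ½·29.8218 ≈ 14.9109
m_c = ½√(2·190.44 + 2·104.04 − 306.25) = ½√282.71 ≈ ½·16.814 ≈ 8.40699

m_a = 12.55, m_b = 14.91, m_c = 8.407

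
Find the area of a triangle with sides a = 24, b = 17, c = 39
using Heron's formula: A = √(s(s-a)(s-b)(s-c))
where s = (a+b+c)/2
s = (24 + 17 + 39)/2 = 80/2 = 40
s − a = 16, s − b = 23, s − c = 1
s(s−a)(s−b)(s−c) = 40·16·23·1 = 14720
Area = √14720 ≈ 121.326

s = 40.0, Area = 121.3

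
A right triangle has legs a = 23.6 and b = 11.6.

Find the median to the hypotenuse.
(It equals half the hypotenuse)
Hypotenuse c = √(a² + b²) = √(556.96 + 134.56) = √691.52 ≈ 26.2968
Median to hypotenuse = c/2 ≈ 26.2968/2 ≈ 13.1484

Median = 13.15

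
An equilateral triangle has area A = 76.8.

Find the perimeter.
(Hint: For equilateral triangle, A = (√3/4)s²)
A = (√3/4)s²  ⇒  s² = 4A/√3 = 4·76.8/√3 = 307.2/1.73205 ≈ 177.362
s ≈ √177.362 ≈ 13.3177
Perimeter = 3s ≈ 3·13.3177 ≈ 39.9532

Perimeter = 39.95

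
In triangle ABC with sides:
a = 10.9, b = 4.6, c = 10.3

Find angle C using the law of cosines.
c² = a² + b² − 2ab·cos(C)  ⇒  cos(C) = (a² + b² − c²)/(2ab)
cos(C) = (10.9² + 4.6² − 10.3²)/(2·10.9·4.6) = (118.81 + 21.16 − 106.09)/100.28 = 33.88/100.28 ≈ 0.337854
C = arccos(0.337854) ≈ 70.2538°

C = 70.25°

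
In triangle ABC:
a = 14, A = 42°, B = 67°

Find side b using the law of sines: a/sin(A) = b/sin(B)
a/sin(A) = b/sin(B)  ⇒  b = a·sin(B)/sin(A) = 14·sin(67°)/sin(42°)
sin(67°) ≈ 0.920505, sin(42°) ≈ 0.669131
b ≈ 14·0.920505/0.669131 ≈ 12.8871/0.669131 ≈ 19.2594

b = 19.26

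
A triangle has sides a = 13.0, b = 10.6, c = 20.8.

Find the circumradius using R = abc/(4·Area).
First find the area with Heron's formula.
s = (13.0 + 10.6 + 20.8)/2 = 22.2
Area = √(s(s−a)(s−b)(s−c)) = √(22.2·9.2·11.6·1.4) ≈ √3316.86 ≈ 57.5922
abc = 13.0·10.6·20.8 = 2866.24
R = abc/(4·Area) ≈ 2866.24/(4·57.5922) = 2866.24/230.369 ≈ 12.442

R = 12.44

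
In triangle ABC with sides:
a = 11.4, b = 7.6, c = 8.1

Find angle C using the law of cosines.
c² = a² + b² − 2ab·cos(C)  ⇒  cos(C) = (a² + b² − c²)/(2ab)
cos(C) = (11.4² + 7.6² − 8.1²)/(2·11.4·7.6) = (129.96 + 57.76 − 65.61)/173.28 = 122.11/173.28 ≈ 0.704698
C = arccos(0.704698) ≈ 45.1949°

C = 45.19°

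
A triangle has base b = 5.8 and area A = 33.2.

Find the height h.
A = ½·b·h  ⇒  h = 2A/b = 2·33.2/5.8 = 66.4/5.8 ≈ 11.4483

h = 11.45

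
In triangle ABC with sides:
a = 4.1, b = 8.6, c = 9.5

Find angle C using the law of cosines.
c² = a² + b² − 2ab·cos(C)  ⇒  cos(C) = (a² + b² − c²)/(2ab)
cos(C) = (4.1² + 8.6² − 9.5²)/(2·4.1·8.6) = (16.81 + 73.96 − 90.25)/70.52 = 0.52/70.52 ≈ 0.00737379
C = arccos(0.00737379) ≈ 89.5775°

C = 89.58°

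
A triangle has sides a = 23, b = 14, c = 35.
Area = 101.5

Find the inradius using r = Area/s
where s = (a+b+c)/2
s = (23 + 14 + 35)/2 = 72/2 = 36
r = Area/s = 101.5/36 ≈ 2.81944

r = 2.819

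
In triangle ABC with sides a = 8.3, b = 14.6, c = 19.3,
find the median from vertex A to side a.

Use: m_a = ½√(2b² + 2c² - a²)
m_a = ½√(2·14.6² + 2·19.3² − 8.3²) = ½√(2·213.16 + 2·372.49 − 68.89) = ½√(426.32 + 744.98 − 68.89) = ½√1102.41
√1102.41 ≈ 33.2026, so m_a ≈ 16.6013

m_a = 16.6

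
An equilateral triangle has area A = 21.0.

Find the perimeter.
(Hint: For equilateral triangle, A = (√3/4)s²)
A = (√3/4)s²  ⇒  s² = 4A/√3 = 4·21.0/√3 = 84/1.73205 ≈ 48.4974
s ≈ √48.4974 ≈ 6.96401
Perimeter = 3s ≈ 3·6.96401 ≈ 20.892

Perimeter = 20.89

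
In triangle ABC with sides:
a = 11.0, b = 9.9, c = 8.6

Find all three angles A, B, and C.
Law of cosines for each angle (a² = 121, b² = 98.01, c² = 73.96):
cos(A) = (b² + c² − a²)/(2bc) = (98.01 + 73.96 − 121)/(2·9.9·8.6) = 50.97/170.28 ≈ 0.299331  ⇒  A ≈ 72.5826°
cos(B) = (a² + c² − b²)/(2ac) = (121 + 73.96 − 98.01)/(2·11.0·8.6) = 96.95/189.2 ≈ 0.512421  ⇒  B ≈ 59.1748°
cos(C) = (a² + b² − c²)/(2ab) = (121 + 98.01 − 73.96)/(2·11.0·9.9) = 145.05/217.8 ≈ 0.665978  ⇒  C ≈ 48.2426°
Check: A + B + C ≈ 180°

A = 72.58°, B = 59.17°, C = 48.24°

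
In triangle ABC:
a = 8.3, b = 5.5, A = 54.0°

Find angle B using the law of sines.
a/sin(A) = b/sin(B)  ⇒  sin(B) = b·sin(A)/a = 5.5·sin(54.0°)/8.3
sin(54.0°) ≈ 0.809017
sin(B) ≈ 5.5·0.809017/8.3 ≈ 4.44959/8.3 ≈ 0.536096
B = arcsin(0.536096) ≈ 32.4182°
(Since b ≤ a we need B ≤ A, so the obtuse alternative 180° − 32.4182° ≈ 147.582° is rejected.)

B = 32.42°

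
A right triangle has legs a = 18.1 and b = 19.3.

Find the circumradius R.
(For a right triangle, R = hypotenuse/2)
Hypotenuse c = √(a² + b²) = √(327.61 + 372.49) = √700.1 ≈ 26.4594
R = c/2 ≈ 26.4594/2 ≈ 13.2297

R = 13.23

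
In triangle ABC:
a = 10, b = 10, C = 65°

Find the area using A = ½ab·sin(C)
A = ½·a·b·sin(C) = ½·10·10·sin(65°)
sin(65°) ≈ 0.906308
A ≈ ½·100·0.906308 = 50·0.906308 ≈ 45.3154

Area = 45.32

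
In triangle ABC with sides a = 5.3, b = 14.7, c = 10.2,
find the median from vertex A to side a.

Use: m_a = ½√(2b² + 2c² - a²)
m_a = ½√(2·14.7² + 2·10.2² − 5.3²) = ½√(2·216.09 + 2·104.04 − 28.09) = ½√(432.18 + 208.08 − 28.09) = ½√612.17
√612.17 ≈ 24.7421, so m_a ≈ 12.371

m_a = 12.37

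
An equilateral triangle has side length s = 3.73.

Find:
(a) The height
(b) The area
(a) The height splits the triangle into two 30-60-90 halves: h = s·√3/2 = 3.73·1.73205/2 ≈ 6.46055/2 ≈ 3.23027
(b) Area = (√3/4)·s² = (√3/4)·3.73² = (√3/4)·13.9129 ≈ 0.433013·13.9129 ≈ 6.02446

Height = 3.23, Area = 6.024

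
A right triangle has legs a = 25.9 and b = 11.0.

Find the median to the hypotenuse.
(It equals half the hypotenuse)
Hypotenuse c = √(a² + b²) = √(670.81 + 121) = √791.81 ≈ 28.1391
Median to hypotenuse = c/2 ≈ 28.1391/2 ≈ 14.0696

Median = 14.07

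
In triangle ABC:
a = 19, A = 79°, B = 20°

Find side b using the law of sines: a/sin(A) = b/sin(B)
a/sin(A) = b/sin(B)  ⇒  b = a·sin(B)/sin(A) = 19·sin(20°)/sin(79°)
sin(20°) ≈ 0.34202, sin(79°) ≈ 0.981627
b ≈ 19·0.34202/0.981627 ≈ 6.49838/0.981627 ≈ 6.62001

b = 6.62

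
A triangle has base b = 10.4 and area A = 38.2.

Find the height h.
A = ½·b·h  ⇒  h = 2A/b = 2·38.2/10.4 = 76.4/10.4 ≈ 7.34615

h = 7.346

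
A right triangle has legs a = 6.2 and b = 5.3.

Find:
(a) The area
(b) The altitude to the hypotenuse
(a) The legs are perpendicular, so Area = ½·a·b = ½·6.2·5.3 = ½·32.86 = 16.43
(b) Hypotenuse c = √(a² + b²) = √(38.44 + 28.09) = √66.53 ≈ 8.15659
    Area = ½·c·h_c  ⇒  h_c = 2·Area/c = 32.86/8.15659 ≈ 4.02864

Area = 16.43, h_c = 4.029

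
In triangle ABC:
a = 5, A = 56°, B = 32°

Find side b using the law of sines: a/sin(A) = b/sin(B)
a/sin(A) = b/sin(B)  ⇒  b = a·sin(B)/sin(A) = 5·sin(32°)/sin(56°)
sin(32°) ≈ 0.529919, sin(56°) ≈ 0.829038
b ≈ 5·0.529919/0.829038 ≈ 2.6496/0.829038 ≈ 3.19599

b = 3.196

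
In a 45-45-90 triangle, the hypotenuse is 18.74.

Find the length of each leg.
In a 45-45-90 triangle hypotenuse = leg·√2, so leg = hypotenuse/√2.
Leg = 18.74/√2 ≈ 18.74/1.41421 ≈ 13.2512

Each leg = 13.25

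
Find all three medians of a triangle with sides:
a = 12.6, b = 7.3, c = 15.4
Median formula: m_a = ½√(2b² + 2c² − a²) (and cyclically). a² = 158.76, b² = 53.29, c² = 237.16.
m_a = ½√(2·53.29 + 2·237.16 − 158.76) = ½√422.14 ≈ ½·20.546 ≈ 10.273
m_b = ½√(2·158.76 + 2·237.16 − 53.29) = ½√738.55 ≈ ½·27.1763 ≈ 13.5881
m_c = ½√(2·158.76 + 2·53.29 − 237.16) = ½√186.94 ≈ ½·13.6726 ≈ 6.8363

m_a = 10.27, m_b = 13.59, m_c = 6.836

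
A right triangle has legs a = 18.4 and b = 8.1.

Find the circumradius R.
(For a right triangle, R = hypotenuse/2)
Hypotenuse c = √(a² + b²) = √(338.56 + 65.61) = √404.17 ≈ 20.104
R = c/2 ≈ 20.104/2 ≈ 10.052

R = 10.05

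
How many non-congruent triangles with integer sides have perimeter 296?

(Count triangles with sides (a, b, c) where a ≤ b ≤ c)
Let a ≤ b ≤ c with a + b + c = 296. The only binding inequality is a + b > c, i.e. 296 − c > c, so c < 296/2; and c ≥ 296/3 since c is the largest side.
So 99 ≤ c ≤ 147. For each c, b runs from ⌈(296 − c)/2⌉ up to c (then a = 296 − b − c satisfies 1 ≤ a ≤ b automatically), giving c − ⌈(296 − c)/2⌉ + 1 choices.
Summing over c: 1 + 3 + 4 + 6 + … + 72 + 73  (49 terms, c = 99, …, 147) = 1825
Check (closed form: nearest integer to p²/48 for even p, (p+3)²/48 for odd p): 296²/48 = 87616/48 ≈ 1825.33 → 1825

1825 triangles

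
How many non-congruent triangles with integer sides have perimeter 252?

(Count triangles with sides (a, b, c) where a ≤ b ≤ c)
Let a ≤ b ≤ c with a + b + c = 252. The only binding inequality is a + b > c, i.e. 252 − c > c, so c < 252/2; and c ≥ 252/3 since c is the largest side.
So 84 ≤ c ≤ 125. For each c, b runs from ⌈(252 − c)/2⌉ up to c (then a = 252 − b − c satisfies 1 ≤ a ≤ b automatically), giving c − ⌈(252 − c)/2⌉ + 1 choices.
Summing over c: 1 + 2 + 4 + 5 + … + 61 + 62  (42 terms, c = 84, …, 125) = 1323
Check (closed form: nearest integer to p²/48 for even p, (p+3)²/48 for odd p): 252²/48 = 63504/48 ≈ 1323.00 → 1323

1323 triangles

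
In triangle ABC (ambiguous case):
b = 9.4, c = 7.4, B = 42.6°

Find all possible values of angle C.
b/sin(B) = c/sin(C)  ⇒  sin(C) = c·sin(B)/b = 7.4·sin(42.6°)/9.4
sin(42.6°) ≈ 0.676876
sin(C) ≈ 7.4·0.676876/9.4 ≈ 5.00888/9.4 ≈ 0.53286
Candidate 1: C₁ = arcsin(0.53286) ≈ 32.1989°  →  A = 180° − 42.6° − 32.1989° ≈ 105.201° > 0, valid
Candidate 2: C₂ = 180° − C₁ ≈ 147.801°  →  A = 180° − 42.6° − 147.801° ≈ -10.4011° ≤ 0, not a valid triangle

C = 32.2° (one solution)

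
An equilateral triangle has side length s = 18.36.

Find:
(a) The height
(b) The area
(a) The height splits the triangle into two 30-60-90 halves: h = s·√3/2 = 18.36·1.73205/2 ≈ 31.8005/2 ≈ 15.9002
(b) Area = (√3/4)·s² = (√3/4)·18.36² = (√3/4)·337.0896 ≈ 0.433013·337.0896 ≈ 145.964

Height = 15.9, Area = 146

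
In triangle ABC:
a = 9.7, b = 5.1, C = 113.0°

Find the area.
Two sides and the included angle (SAS): A = ½·a·b·sin(C) = ½·9.7·5.1·sin(113.0°)
sin(113.0°) ≈ 0.920505
A ≈ ½·49.47·0.920505 = 24.735·0.920505 ≈ 22.7687

Area = 22.77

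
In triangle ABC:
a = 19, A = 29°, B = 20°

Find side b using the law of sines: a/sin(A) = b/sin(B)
a/sin(A) = b/sin(B)  ⇒  b = a·sin(B)/sin(A) = 19·sin(20°)/sin(29°)
sin(20°) ≈ 0.34202, sin(29°) ≈ 0.48481
b ≈ 19·0.34202/0.48481 ≈ 6.49838/0.48481 ≈ 13.404

b = 13.4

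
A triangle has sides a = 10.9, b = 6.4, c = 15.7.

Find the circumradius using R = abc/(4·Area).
First find the area with Heron's formula.
s = (10.9 + 6.4 + 15.7)/2 = 16.5
Area = √(s(s−a)(s−b)(s−c)) = √(16.5·5.6·10.1·0.8) ≈ √746.592 ≈ 27.3238
abc = 10.9·6.4·15.7 = 1095.232
R = abc/(4·Area) ≈ 1095.232/(4·27.3238) = 1095.232/109.295 ≈ 10.0208

R = 10.02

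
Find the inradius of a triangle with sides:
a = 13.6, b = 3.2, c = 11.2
r = Area/s where s is the semi-perimeter.
s = (13.6 + 3.2 + 11.2)/2 = 28/2 = 14
Area = √(s(s−a)(s−b)(s−c)) = √(14·0.4·10.8·2.8) ≈ √169.344 ≈ 13.0132
r ≈ 13.0132/14 ≈ 0.929516

r = 0.9295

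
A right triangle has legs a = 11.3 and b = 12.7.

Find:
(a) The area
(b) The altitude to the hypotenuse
(a) The legs are perpendicular, so Area = ½·a·b = ½·11.3·12.7 = ½·143.51 = 71.755
(b) Hypotenuse c = √(a² + b²) = √(127.69 + 161.29) = √288.98 ≈ 16.9994
    Area = ½·c·h_c  ⇒  h_c = 2·Area/c = 143.51/16.9994 ≈ 8.44206

Area = 71.755, h_c = 8.442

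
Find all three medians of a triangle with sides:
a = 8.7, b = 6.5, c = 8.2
Median formula: m_a = ½√(2b² + 2c² − a²) (and cyclically). a² = 75.69, b² = 42.25, c² = 67.24.
m_a = ½√(2·42.25 + 2·67.24 − 75.69) = ½√143.29 ≈ ½·11.9704 ≈ 5.98519
m_b = ½√(2·75.69 + 2·67.24 − 42.25) = ½√243.61 ≈ ½·15.608 ≈ 7.80401
m_c = ½√(2·75.69 + 2·42.25 − 67.24) = ½√168.64 ≈ ½·12.9861 ≈ 6.49307

m_a = 5.985, m_b = 7.804, m_c = 6.493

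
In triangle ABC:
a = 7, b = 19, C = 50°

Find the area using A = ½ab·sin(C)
A = ½·a·b·sin(C) = ½·7·19·sin(50°)
sin(50°) ≈ 0.766044
A ≈ ½·133·0.766044 = 66.5·0.766044 ≈ 50.942

Area = 50.94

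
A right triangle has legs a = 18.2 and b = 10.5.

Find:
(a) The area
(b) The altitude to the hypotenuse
(a) The legs are perpendicular, so Area = ½·a·b = ½·18.2·10.5 = ½·191.1 = 95.55
(b) Hypotenuse c = √(a² + b²) = √(331.24 + 110.25) = √441.49 ≈ 21.0117
    Area = ½·c·h_c  ⇒  h_c = 2·Area/c = 191.1/21.0117 ≈ 9.09495

Area = 95.55, h_c = 9.095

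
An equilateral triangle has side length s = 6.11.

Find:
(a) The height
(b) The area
(a) The height splits the triangle into two 30-60-90 halves: h = s·√3/2 = 6.11·1.73205/2 ≈ 10.5828/2 ≈ 5.29142
(b) Area = (√3/4)·s² = (√3/4)·6.11² = (√3/4)·37.3321 ≈ 0.433013·37.3321 ≈ 16.1653

Height = 5.291, Area = 16.17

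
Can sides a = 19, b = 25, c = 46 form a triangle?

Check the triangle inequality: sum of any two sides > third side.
a + b vs c: 19 + 25 = 44 ≤ 46  ✗
a + c vs b: 19 + 46 = 65 > 25  ✓
b + c vs a: 25 + 46 = 71 > 19  ✓

No: 19 + 25 = 44 is not > 46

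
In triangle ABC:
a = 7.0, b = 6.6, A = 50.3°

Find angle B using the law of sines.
a/sin(A) = b/sin(B)  ⇒  sin(B) = b·sin(A)/a = 6.6·sin(50.3°)/7.0
sin(50.3°) ≈ 0.7694
sin(B) ≈ 6.6·0.7694/7.0 ≈ 5.07804/7.0 ≈ 0.725434
B = arcsin(0.725434) ≈ 46.505°
(Since b ≤ a we need B ≤ A, so the obtuse alternative 180° − 46.505° ≈ 133.495° is rejected.)

B = 46.5°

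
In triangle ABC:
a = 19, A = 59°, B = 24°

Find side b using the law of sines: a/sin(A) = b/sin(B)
a/sin(A) = b/sin(B)  ⇒  b = a·sin(B)/sin(A) = 19·sin(24°)/sin(59°)
sin(24°) ≈ 0.406737, sin(59°) ≈ 0.857167
b ≈ 19·0.406737/0.857167 ≈ 7.728/0.857167 ≈ 9.01574

b = 9.016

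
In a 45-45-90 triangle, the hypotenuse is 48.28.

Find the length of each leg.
In a 45-45-90 triangle hypotenuse = leg·√2, so leg = hypotenuse/√2.
Leg = 48.28/√2 ≈ 48.28/1.41421 ≈ 34.1391

Each leg = 34.14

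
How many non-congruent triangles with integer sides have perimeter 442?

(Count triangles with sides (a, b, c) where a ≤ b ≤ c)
Let a ≤ b ≤ c with a + b + c = 442. The only binding inequality is a + b > c, i.e. 442 − c > c, so c < 442/2; and c ≥ 442/3 since c is the largest side.
So 148 ≤ c ≤ 220. For each c, b runs from ⌈(442 − c)/2⌉ up to c (then a = 442 − b − c satisfies 1 ≤ a ≤ b automatically), giving c − ⌈(442 − c)/2⌉ + 1 choices.
Summing over c: 2 + 3 + 5 + 6 + … + 108 + 110  (73 terms, c = 148, …, 220) = 4070
Check (closed form: nearest integer to p²/48 for even p, (p+3)²/48 for odd p): 442²/48 = 195364/48 ≈ 4070.08 → 4070

4070 triangles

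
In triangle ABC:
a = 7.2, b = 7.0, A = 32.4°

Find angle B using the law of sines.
a/sin(A) = b/sin(B)  ⇒  sin(B) = b·sin(A)/a = 7.0·sin(32.4°)/7.2
sin(32.4°) ≈ 0.535827
sin(B) ≈ 7.0·0.535827/7.2 ≈ 3.75079/7.2 ≈ 0.520943
B = arcsin(0.520943) ≈ 31.3955°
(Since b ≤ a we need B ≤ A, so the obtuse alternative 180° − 31.3955° ≈ 148.604° is rejected.)

B = 31.4°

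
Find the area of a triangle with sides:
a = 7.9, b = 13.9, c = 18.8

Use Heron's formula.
s = (7.9 + 13.9 + 18.8)/2 = 40.6/2 = 20.3
s − a = 12.4, s − b = 6.4, s − c = 1.5
s(s−a)(s−b)(s−c) = 20.3·12.4·6.4·1.5 ≈ 2416.51
Area = √2416.51 ≈ 49.158

Area = 49.16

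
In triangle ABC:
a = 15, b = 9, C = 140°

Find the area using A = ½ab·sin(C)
A = ½·a·b·sin(C) = ½·15·9·sin(140°)
sin(140°) ≈ 0.642788
A ≈ ½·135·0.642788 = 67.5·0.642788 ≈ 43.3882

Area = 43.39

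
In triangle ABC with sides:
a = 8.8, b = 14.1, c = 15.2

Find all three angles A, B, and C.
Law of cosines for each angle (a² = 77.44, b² = 198.81, c² = 231.04):
cos(A) = (b² + c² − a²)/(2bc) = (198.81 + 231.04 − 77.44)/(2·14.1·15.2) = 352.41/428.64 ≈ 0.822158  ⇒  A ≈ 34.6985°
cos(B) = (a² + c² − b²)/(2ac) = (77.44 + 231.04 − 198.81)/(2·8.8·15.2) = 109.67/267.52 ≈ 0.409951  ⇒  B ≈ 65.7983°
cos(C) = (a² + b² − c²)/(2ab) = (77.44 + 198.81 − 231.04)/(2·8.8·14.1) = 45.21/248.16 ≈ 0.182181  ⇒  C ≈ 79.5032°
Check: A + B + C ≈ 180°

A = 34.7°, B = 65.8°, C = 79.5°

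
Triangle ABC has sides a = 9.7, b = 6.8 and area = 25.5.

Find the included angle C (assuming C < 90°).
Area = ½·a·b·sin(C)  ⇒  sin(C) = 2·Area/(a·b) = 2·25.5/(9.7·6.8) = 51/65.96 ≈ 0.773196
C = arcsin(0.773196) ≈ 50.6417° (taking the acute solution since C < 90°)

C = 50.64°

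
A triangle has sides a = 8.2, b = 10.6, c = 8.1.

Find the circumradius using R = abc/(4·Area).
First find the area with Heron's formula.
s = (8.2 + 10.6 + 8.1)/2 = 13.45
Area = √(s(s−a)(s−b)(s−c)) = √(13.45·5.25·2.85·5.35) ≈ √1076.66 ≈ 32.8126
abc = 8.2·10.6·8.1 = 704.052
R = abc/(4·Area) ≈ 704.052/(4·32.8126) = 704.052/131.25 ≈ 5.3642

R = 5.364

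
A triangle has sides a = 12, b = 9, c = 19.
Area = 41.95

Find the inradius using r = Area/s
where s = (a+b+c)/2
s = (12 + 9 + 19)/2 = 40/2 = 20
r = Area/s = 41.95/20 ≈ 2.0975

r = 2.098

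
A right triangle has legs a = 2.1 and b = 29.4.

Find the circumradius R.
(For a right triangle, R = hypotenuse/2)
Hypotenuse c = √(a² + b²) = √(4.41 + 864.36) = √868.77 ≈ 29.4749
R = c/2 ≈ 29.4749/2 ≈ 14.7375

R = 14.74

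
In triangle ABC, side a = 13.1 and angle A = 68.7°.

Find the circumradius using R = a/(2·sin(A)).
R = a/(2·sin(A)) = 13.1/(2·sin(68.7°))
sin(68.7°) ≈ 0.931691
R ≈ 13.1/(2·0.931691) = 13.1/1.86338 ≈ 7.03023

R = 7.03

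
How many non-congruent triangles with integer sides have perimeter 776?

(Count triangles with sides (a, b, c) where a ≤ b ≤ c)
Let a ≤ b ≤ c with a + b + c = 776. The only binding inequality is a + b > c, i.e. 776 − c > c, so c < 776/2; and c ≥ 776/3 since c is the largest side.
So 259 ≤ c ≤ 387. For each c, b runs from ⌈(776 − c)/2⌉ up to c (then a = 776 − b − c satisfies 1 ≤ a ≤ b automatically), giving c − ⌈(776 − c)/2⌉ + 1 choices.
Summing over c: 1 + 3 + 4 + 6 + … + 192 + 193  (129 terms, c = 259, …, 387) = 12545
Check (closed form: nearest integer to p²/48 for even p, (p+3)²/48 for odd p): 776²/48 = 602176/48 ≈ 12545.33 → 12545

12545 triangles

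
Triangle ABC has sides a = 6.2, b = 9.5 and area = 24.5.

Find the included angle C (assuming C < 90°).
Area = ½·a·b·sin(C)  ⇒  sin(C) = 2·Area/(a·b) = 2·24.5/(6.2·9.5) = 49/58.9 ≈ 0.831919
C = arcsin(0.831919) ≈ 56.2963° (taking the acute solution since C < 90°)

C = 56.3°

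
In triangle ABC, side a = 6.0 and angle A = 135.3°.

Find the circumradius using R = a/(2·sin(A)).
R = a/(2·sin(A)) = 6.0/(2·sin(135.3°))
sin(135.3°) ≈ 0.703395
R ≈ 6.0/(2·0.703395) = 6.0/1.40679 ≈ 4.26503

R = 4.265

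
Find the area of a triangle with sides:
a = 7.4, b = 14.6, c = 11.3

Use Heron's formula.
s = (7.4 + 14.6 + 11.3)/2 = 33.3/2 = 16.65
s − a = 9.25, s − b = 2.05, s − c = 5.35
s(s−a)(s−b)(s−c) = 16.65·9.25·2.05·5.35 ≈ 1689.13
Area = √1689.13 ≈ 41.0991

Area = 41.1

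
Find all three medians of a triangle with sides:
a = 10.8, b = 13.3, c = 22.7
Median formula: m_a = ½√(2b² + 2c² − a²) (and cyclically). a² = 116.64, b² = 176.89, c² = 515.29.
m_a = ½√(2·176.89 + 2·515.29 − 116.64) = ½√1267.72 ≈ ½·35.6051 ≈ 17.8025
m_b = ½√(2·116.64 + 2·515.29 − 176.89) = ½√1086.97 ≈ ½·32.9692 ≈ 16.4846
m_c = ½√(2·116.64 + 2·176.89 − 515.29) = ½√71.77 ≈ ½·8.47172 ≈ 4.23586

m_a = 17.8, m_b = 16.48, m_c = 4.236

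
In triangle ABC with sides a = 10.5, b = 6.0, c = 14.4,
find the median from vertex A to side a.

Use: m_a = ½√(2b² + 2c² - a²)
m_a = ½√(2·6.0² + 2·14.4² − 10.5²) = ½√(2·36 + 2·207.36 − 110.25) = ½√(72 + 414.72 − 110.25) = ½√376.47
√376.47 ≈ 19.4028, so m_a ≈ 9.70142

m_a = 9.701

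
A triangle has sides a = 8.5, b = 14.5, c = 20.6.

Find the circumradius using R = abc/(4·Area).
First find the area with Heron's formula.
s = (8.5 + 14.5 + 20.6)/2 = 21.8
Area = √(s(s−a)(s−b)(s−c)) = √(21.8·13.3·7.3·1.2) ≈ √2539.87 ≈ 50.3972
abc = 8.5·14.5·20.6 = 2538.95
R = abc/(4·Area) ≈ 2538.95/(4·50.3972) = 2538.95/201.589 ≈ 12.5947

R = 12.59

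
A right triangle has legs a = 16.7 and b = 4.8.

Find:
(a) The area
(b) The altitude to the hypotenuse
(a) The legs are perpendicular, so Area = ½·a·b = ½·16.7·4.8 = ½·80.16 = 40.08
(b) Hypotenuse c = √(a² + b²) = √(278.89 + 23.04) = √301.93 ≈ 17.3761
    Area = ½·c·h_c  ⇒  h_c = 2·Area/c = 80.16/17.3761 ≈ 4.61322

Area = 40.08, h_c = 4.613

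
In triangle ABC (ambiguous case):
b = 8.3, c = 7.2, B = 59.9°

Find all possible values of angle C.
b/sin(B) = c/sin(C)  ⇒  sin(C) = c·sin(B)/b = 7.2·sin(59.9°)/8.3
sin(59.9°) ≈ 0.865151
sin(C) ≈ 7.2·0.865151/8.3 ≈ 6.22909/8.3 ≈ 0.750493
Candidate 1: C₁ = arcsin(0.750493) ≈ 48.6331°  →  A = 180° − 59.9° − 48.6331° ≈ 71.4669° > 0, valid
Candidate 2: C₂ = 180° − C₁ ≈ 131.367°  →  A = 180° − 59.9° − 131.367° ≈ -11.2669° ≤ 0, not a valid triangle

C = 48.63° (one solution)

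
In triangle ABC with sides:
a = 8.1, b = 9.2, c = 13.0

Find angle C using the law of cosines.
c² = a² + b² − 2ab·cos(C)  ⇒  cos(C) = (a² + b² − c²)/(2ab)
cos(C) = (8.1² + 9.2² − 13.0²)/(2·8.1·9.2) = (65.61 + 84.64 − 169)/149.04 = -18.75/149.04 ≈ -0.125805
C = arccos(-0.125805) ≈ 97.2273°

C = 97.23°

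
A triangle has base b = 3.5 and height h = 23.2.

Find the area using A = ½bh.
A = ½·b·h = ½·3.5·23.2 = ½·81.2 = 40.6

Area = 40.6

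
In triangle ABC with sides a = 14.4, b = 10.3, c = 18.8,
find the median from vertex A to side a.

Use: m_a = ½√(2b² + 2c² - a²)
m_a = ½√(2·10.3² + 2·18.8² − 14.4²) = ½√(2·106.09 + 2·353.44 − 207.36) = ½√(212.18 + 706.88 − 207.36) = ½√711.7
√711.7 ≈ 26.6777, so m_a ≈ 13.3389

m_a = 13.34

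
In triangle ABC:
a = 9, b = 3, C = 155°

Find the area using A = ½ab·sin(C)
A = ½·a·b·sin(C) = ½·9·3·sin(155°)
sin(155°) ≈ 0.422618
A ≈ ½·27·0.422618 = 13.5·0.422618 ≈ 5.70535

Area = 5.705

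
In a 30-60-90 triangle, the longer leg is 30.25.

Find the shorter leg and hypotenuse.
In a 30-60-90 triangle the sides are in ratio 1 : √3 : 2, so short leg = long leg/√3 and hypotenuse = 2·(short leg).
Short leg = 30.25/√3 ≈ 30.25/1.73205 ≈ 17.4648
Hypotenuse = 2·17.4648 ≈ 34.9297

Short leg = 17.46, Hypotenuse = 34.93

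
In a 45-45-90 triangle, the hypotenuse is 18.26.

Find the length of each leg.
In a 45-45-90 triangle hypotenuse = leg·√2, so leg = hypotenuse/√2.
Leg = 18.26/√2 ≈ 18.26/1.41421 ≈ 12.9118

Each leg = 12.91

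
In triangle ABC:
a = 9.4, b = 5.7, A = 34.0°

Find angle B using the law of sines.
a/sin(A) = b/sin(B)  ⇒  sin(B) = b·sin(A)/a = 5.7·sin(34.0°)/9.4
sin(34.0°) ≈ 0.559193
sin(B) ≈ 5.7·0.559193/9.4 ≈ 3.1874/9.4 ≈ 0.339085
B = arcsin(0.339085) ≈ 19.8211°
(Since b ≤ a we need B ≤ A, so the obtuse alternative 180° − 19.8211° ≈ 160.179° is rejected.)

B = 19.82°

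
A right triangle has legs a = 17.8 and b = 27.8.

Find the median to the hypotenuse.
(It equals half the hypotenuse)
Hypotenuse c = √(a² + b²) = √(316.84 + 772.84) = √1089.68 ≈ 33.0103
Median to hypotenuse = c/2 ≈ 33.0103/2 ≈ 16.5052

Median = 16.51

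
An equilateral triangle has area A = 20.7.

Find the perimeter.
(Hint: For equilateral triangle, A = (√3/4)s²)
A = (√3/4)s²  ⇒  s² = 4A/√3 = 4·20.7/√3 = 82.8/1.73205 ≈ 47.8046
s ≈ √47.8046 ≈ 6.91409
Perimeter = 3s ≈ 3·6.91409 ≈ 20.7423

Perimeter = 20.74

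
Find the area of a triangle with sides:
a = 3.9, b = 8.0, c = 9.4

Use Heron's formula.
s = (3.9 + 8.0 + 9.4)/2 = 21.3/2 = 10.65
s − a = 6.75, s − b = 2.65, s − c = 1.25
s(s−a)(s−b)(s−c) = 10.65·6.75·2.65·1.25 ≈ 238.127
Area = √238.127 ≈ 15.4314

Area = 15.43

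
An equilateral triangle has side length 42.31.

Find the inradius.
r = Area/s with s the semi-perimeter.
Area = (√3/4)·42.31² = (√3/4)·1790.1361 ≈ 0.433013·1790.1361 ≈ 775.152
s = 3·42.31/2 = 63.465
r ≈ 775.152/63.465 ≈ 12.2138
(Equivalently r = side/(2√3) = 42.31/3.4641 ≈ 12.2138.)

r = 12.21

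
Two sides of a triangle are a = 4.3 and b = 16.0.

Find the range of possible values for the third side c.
Triangle inequality: |a − b| < c < a + b
|a − b| = |4.3 − 16.0| = 11.7
a + b = 4.3 + 16.0 = 20.3

11.7 < c < 20.3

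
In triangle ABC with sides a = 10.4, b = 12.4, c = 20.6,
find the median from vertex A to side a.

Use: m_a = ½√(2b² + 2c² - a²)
m_a = ½√(2·12.4² + 2·20.6² − 10.4²) = ½√(2·153.76 + 2·424.36 − 108.16) = ½√(307.52 + 848.72 − 108.16) = ½√1048.08
√1048.08 ≈ 32.3741, so m_a ≈ 16.187

m_a = 16.19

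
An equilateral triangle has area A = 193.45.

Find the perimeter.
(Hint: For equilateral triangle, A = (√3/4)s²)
A = (√3/4)s²  ⇒  s² = 4A/√3 = 4·193.45/√3 = 773.8/1.73205 ≈ 446.754
s ≈ √446.754 ≈ 21.1365
Perimeter = 3s ≈ 3·21.1365 ≈ 63.4096

Perimeter = 63.41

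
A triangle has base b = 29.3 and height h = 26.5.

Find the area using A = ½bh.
A = ½·b·h = ½·29.3·26.5 = ½·776.45 = 388.225

Area = 388.225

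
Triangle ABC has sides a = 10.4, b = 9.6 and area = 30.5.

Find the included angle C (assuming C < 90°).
Area = ½·a·b·sin(C)  ⇒  sin(C) = 2·Area/(a·b) = 2·30.5/(10.4·9.6) = 61/99.84 ≈ 0.610978
C = arcsin(0.610978) ≈ 37.6602° (taking the acute solution since C < 90°)

C = 37.66°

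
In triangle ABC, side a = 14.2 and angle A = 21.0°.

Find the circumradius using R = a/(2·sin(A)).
R = a/(2·sin(A)) = 14.2/(2·sin(21.0°))
sin(21.0°) ≈ 0.358368
R ≈ 14.2/(2·0.358368) = 14.2/0.716736 ≈ 19.812

R = 19.81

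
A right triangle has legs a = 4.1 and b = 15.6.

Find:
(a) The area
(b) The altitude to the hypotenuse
(a) The legs are perpendicular, so Area = ½·a·b = ½·4.1·15.6 = ½·63.96 = 31.98
(b) Hypotenuse c = √(a² + b²) = √(16.81 + 243.36) = √260.17 ≈ 16.1298
    Area = ½·c·h_c  ⇒  h_c = 2·Area/c = 63.96/16.1298 ≈ 3.96533

Area = 31.98, h_c = 3.965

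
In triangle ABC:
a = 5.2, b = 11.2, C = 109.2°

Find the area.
Two sides and the included angle (SAS): A = ½·a·b·sin(C) = ½·5.2·11.2·sin(109.2°)
sin(109.2°) ≈ 0.944376
A ≈ ½·58.24·0.944376 = 29.12·0.944376 ≈ 27.5002

Area = 27.5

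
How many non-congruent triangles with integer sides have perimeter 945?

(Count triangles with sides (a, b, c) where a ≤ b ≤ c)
Let a ≤ b ≤ c with a + b + c = 945. The only binding inequality is a + b > c, i.e. 945 − c > c, so c < 945/2; and c ≥ 945/3 since c is the largest side.
So 315 ≤ c ≤ 472. For each c, b runs from ⌈(945 − c)/2⌉ up to c (then a = 945 − b − c satisfies 1 ≤ a ≤ b automatically), giving c − ⌈(945 − c)/2⌉ + 1 choices.
Summing over c: 1 + 2 + 4 + 5 + … + 235 + 236  (158 terms, c = 315, …, 472) = 18723
Check (closed form: nearest integer to p²/48 for even p, (p+3)²/48 for odd p): (945+3)²/48 = 948²/48 = 898704/48 ≈ 18723.00 → 18723

18723 triangles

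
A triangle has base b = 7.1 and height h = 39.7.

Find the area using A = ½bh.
A = ½·b·h = ½·7.1·39.7 = ½·281.87 = 140.935

Area = 140.935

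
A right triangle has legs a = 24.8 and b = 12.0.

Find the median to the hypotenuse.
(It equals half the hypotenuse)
Hypotenuse c = √(a² + b²) = √(615.04 + 144) = √759.04 ≈ 27.5507
Median to hypotenuse = c/2 ≈ 27.5507/2 ≈ 13.7753

Median = 13.78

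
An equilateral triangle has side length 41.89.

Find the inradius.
r = Area/s with s the semi-perimeter.
Area = (√3/4)·41.89² = (√3/4)·1754.7721 ≈ 0.433013·1754.7721 ≈ 759.839
s = 3·41.89/2 = 62.835
r ≈ 759.839/62.835 ≈ 12.0926
(Equivalently r = side/(2√3) = 41.89/3.4641 ≈ 12.0926.)

r = 12.09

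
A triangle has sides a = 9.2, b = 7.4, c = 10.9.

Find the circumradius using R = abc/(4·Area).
First find the area with Heron's formula.
s = (9.2 + 7.4 + 10.9)/2 = 13.75
Area = √(s(s−a)(s−b)(s−c)) = √(13.75·4.55·6.35·2.85) ≈ √1132.22 ≈ 33.6485
abc = 9.2·7.4·10.9 = 742.072
R = abc/(4·Area) ≈ 742.072/(4·33.6485) = 742.072/134.594 ≈ 5.5134

R = 5.513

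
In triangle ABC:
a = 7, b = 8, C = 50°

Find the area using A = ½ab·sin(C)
A = ½·a·b·sin(C) = ½·7·8·sin(50°)
sin(50°) ≈ 0.766044
A ≈ ½·56·0.766044 = 28·0.766044 ≈ 21.4492

Area = 21.45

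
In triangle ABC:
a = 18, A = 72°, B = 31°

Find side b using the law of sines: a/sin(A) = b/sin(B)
a/sin(A) = b/sin(B)  ⇒  b = a·sin(B)/sin(A) = 18·sin(31°)/sin(72°)
sin(31°) ≈ 0.515038, sin(72°) ≈ 0.951057
b ≈ 18·0.515038/0.951057 ≈ 9.27069/0.951057 ≈ 9.74778

b = 9.748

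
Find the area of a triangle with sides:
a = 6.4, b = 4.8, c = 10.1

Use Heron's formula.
s = (6.4 + 4.8 + 10.1)/2 = 21.3/2 = 10.65
s − a = 4.25, s − b = 5.85, s − c = 0.55
s(s−a)(s−b)(s−c) = 10.65·4.25·5.85·0.55 ≈ 145.632
Area = √145.632 ≈ 12.0678

Area = 12.07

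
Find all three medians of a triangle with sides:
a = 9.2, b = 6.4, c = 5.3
Median formula: m_a = ½√(2b² + 2c² − a²) (and cyclically). a² = 84.64, b² = 40.96, c² = 28.09.
m_a = ½√(2·40.96 + 2·28.09 − 84.64) = ½√53.46 ≈ ½·7.31163 ≈ 3.65582
m_b = ½√(2·84.64 + 2·28.09 − 40.96) = ½√184.5 ≈ ½·13.5831 ≈ 6.79154
m_c = ½√(2·84.64 + 2·40.96 − 28.09) = ½√223.11 ≈ ½·14.9369 ≈ 7.46843

m_a = 3.656, m_b = 6.792, m_c = 7.468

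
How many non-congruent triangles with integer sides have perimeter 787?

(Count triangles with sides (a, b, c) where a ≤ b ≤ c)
Let a ≤ b ≤ c with a + b + c = 787. The only binding inequality is a + b > c, i.e. 787 − c > c, so c < 787/2; and c ≥ 787/3 since c is the largest side.
So 263 ≤ c ≤ 393. For each c, b runs from ⌈(787 − c)/2⌉ up to c (then a = 787 − b − c satisfies 1 ≤ a ≤ b automatically), giving c − ⌈(787 − c)/2⌉ + 1 choices.
Summing over c: 2 + 3 + 5 + 6 + … + 195 + 197  (131 terms, c = 263, …, 393) = 13002
Check (closed form: nearest integer to p²/48 for even p, (p+3)²/48 for odd p): (787+3)²/48 = 790²/48 = 624100/48 ≈ 13002.08 → 13002

13002 triangles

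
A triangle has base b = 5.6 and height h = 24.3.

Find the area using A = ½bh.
A = ½·b·h = ½·5.6·24.3 = ½·136.08 = 68.04

Area = 68.04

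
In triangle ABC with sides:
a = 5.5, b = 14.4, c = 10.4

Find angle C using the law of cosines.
c² = a² + b² − 2ab·cos(C)  ⇒  cos(C) = (a² + b² − c²)/(2ab)
cos(C) = (5.5² + 14.4² − 10.4²)/(2·5.5·14.4) = (30.25 + 207.36 − 108.16)/158.4 = 129.45/158.4 ≈ 0.817235
C = arccos(0.817235) ≈ 35.1911°

C = 35.19°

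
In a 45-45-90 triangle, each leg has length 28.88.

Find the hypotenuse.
In a 45-45-90 triangle the sides are in ratio 1 : 1 : √2, so hypotenuse = leg·√2.
Hypotenuse = 28.88·√2 ≈ 28.88·1.41421 ≈ 40.8425

Hypotenuse = 28.88√2 = 40.84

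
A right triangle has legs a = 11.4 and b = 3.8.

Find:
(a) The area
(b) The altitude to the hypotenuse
(a) The legs are perpendicular, so Area = ½·a·b = ½·11.4·3.8 = ½·43.32 = 21.66
(b) Hypotenuse c = √(a² + b²) = √(129.96 + 14.44) = √144.4 ≈ 12.0167
    Area = ½·c·h_c  ⇒  h_c = 2·Area/c = 43.32/12.0167 ≈ 3.605

Area = 21.66, h_c = 3.605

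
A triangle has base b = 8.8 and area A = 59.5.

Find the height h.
A = ½·b·h  ⇒  h = 2A/b = 2·59.5/8.8 = 119/8.8 ≈ 13.5227

h = 13.52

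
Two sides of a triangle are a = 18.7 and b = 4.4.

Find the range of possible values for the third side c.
Triangle inequality: |a − b| < c < a + b
|a − b| = |18.7 − 4.4| = 14.3
a + b = 18.7 + 4.4 = 23.1

14.3 < c < 23.1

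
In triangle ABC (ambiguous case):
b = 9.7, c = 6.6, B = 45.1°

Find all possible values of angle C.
b/sin(B) = c/sin(C)  ⇒  sin(C) = c·sin(B)/b = 6.6·sin(45.1°)/9.7
sin(45.1°) ≈ 0.70834
sin(C) ≈ 6.6·0.70834/9.7 ≈ 4.67504/9.7 ≈ 0.481963
Candidate 1: C₁ = arcsin(0.481963) ≈ 28.8137°  →  A = 180° − 45.1° − 28.8137° ≈ 106.086° > 0, valid
Candidate 2: C₂ = 180° − C₁ ≈ 151.186°  →  A = 180° − 45.1° − 151.186° ≈ -16.2863° ≤ 0, not a valid triangle

C = 28.81° (one solution)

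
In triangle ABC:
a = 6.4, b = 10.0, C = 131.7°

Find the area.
Two sides and the included angle (SAS): A = ½·a·b·sin(C) = ½·6.4·10.0·sin(131.7°)
sin(131.7°) ≈ 0.746638
A ≈ ½·64·0.746638 = 32·0.746638 ≈ 23.8924

Area = 23.89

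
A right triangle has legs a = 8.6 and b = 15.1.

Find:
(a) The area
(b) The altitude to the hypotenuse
(a) The legs are perpendicular, so Area = ½·a·b = ½·8.6·15.1 = ½·129.86 = 64.93
(b) Hypotenuse c = √(a² + b²) = √(73.96 + 228.01) = √301.97 ≈ 17.3773
    Area = ½·c·h_c  ⇒  h_c = 2·Area/c = 129.86/17.3773 ≈ 7.47297

Area = 64.93, h_c = 7.473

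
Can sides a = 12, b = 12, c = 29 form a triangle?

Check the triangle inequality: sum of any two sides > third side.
a + b vs c: 12 + 12 = 24 ≤ 29  ✗
a + c vs b: 12 + 29 = 41 > 12  ✓
b + c vs a: 12 + 29 = 41 > 12  ✓

No: 12 + 12 = 24 is not > 29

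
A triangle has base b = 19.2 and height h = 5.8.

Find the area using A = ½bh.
A = ½·b·h = ½·19.2·5.8 = ½·111.36 = 55.68

Area = 55.68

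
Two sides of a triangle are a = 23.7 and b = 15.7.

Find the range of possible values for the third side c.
Triangle inequality: |a − b| < c < a + b
|a − b| = |23.7 − 15.7| = 8
a + b = 23.7 + 15.7 = 39.4

8 < c < 39.4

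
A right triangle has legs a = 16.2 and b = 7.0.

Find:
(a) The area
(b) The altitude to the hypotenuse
(a) The legs are perpendicular, so Area = ½·a·b = ½·16.2·7.0 = ½·113.4 = 56.7
(b) Hypotenuse c = √(a² + b²) = √(262.44 + 49) = √311.44 ≈ 17.6477
    Area = ½·c·h_c  ⇒  h_c = 2·Area/c = 113.4/17.6477 ≈ 6.42578

Area = 56.7, h_c = 6.426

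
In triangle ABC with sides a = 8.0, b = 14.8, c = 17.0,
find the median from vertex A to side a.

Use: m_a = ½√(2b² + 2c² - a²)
m_a = ½√(2·14.8² + 2·17.0² − 8.0²) = ½√(2·219.04 + 2·289 − 64) = ½√(438.08 + 578 − 64) = ½√952.08
√952.08 ≈ 30.8558, so m_a ≈ 15.4279

m_a = 15.43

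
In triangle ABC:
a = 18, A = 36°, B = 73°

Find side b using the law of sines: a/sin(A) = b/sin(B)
a/sin(A) = b/sin(B)  ⇒  b = a·sin(B)/sin(A) = 18·sin(73°)/sin(36°)
sin(73°) ≈ 0.956305, sin(36°) ≈ 0.587785
b ≈ 18·0.956305/0.587785 ≈ 17.2135/0.587785 ≈ 29.2853

b = 29.29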